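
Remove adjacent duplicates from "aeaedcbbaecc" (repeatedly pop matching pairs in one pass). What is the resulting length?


Input: aeaedcbbaecc
Stack-based adjacent duplicate removal:
  Read 'a': push. Stack: a
  Read 'e': push. Stack: ae
  Read 'a': push. Stack: aea
  Read 'e': push. Stack: aeae
  Read 'd': push. Stack: aeaed
  Read 'c': push. Stack: aeaedc
  Read 'b': push. Stack: aeaedcb
  Read 'b': matches stack top 'b' => pop. Stack: aeaedc
  Read 'a': push. Stack: aeaedca
  Read 'e': push. Stack: aeaedcae
  Read 'c': push. Stack: aeaedcaec
  Read 'c': matches stack top 'c' => pop. Stack: aeaedcae
Final stack: "aeaedcae" (length 8)

8


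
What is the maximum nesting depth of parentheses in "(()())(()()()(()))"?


Input: "(()())(()()()(()))"
Tracking depth:
  Position 0 '(': depth becomes 1
  Position 1 '(': depth becomes 2
  Position 2 ')': depth becomes 1
  Position 3 '(': depth becomes 2
  Position 4 ')': depth becomes 1
  Position 5 ')': depth becomes 0
  Position 6 '(': depth becomes 1
  Position 7 '(': depth becomes 2
  Position 8 ')': depth becomes 1
  Position 9 '(': depth becomes 2
  Position 10 ')': depth becomes 1
  Position 11 '(': depth becomes 2
  Position 12 ')': depth becomes 1
  Position 13 '(': depth becomes 2
  Position 14 '(': depth becomes 3
  Position 15 ')': depth becomes 2
  Position 16 ')': depth becomes 1
  Position 17 ')': depth becomes 0
Maximum depth reached: 3

3


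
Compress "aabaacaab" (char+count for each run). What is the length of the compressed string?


Input: aabaacaab
Runs:
  'a' x 2 => "a2"
  'b' x 1 => "b1"
  'a' x 2 => "a2"
  'c' x 1 => "c1"
  'a' x 2 => "a2"
  'b' x 1 => "b1"
Compressed: "a2b1a2c1a2b1"
Compressed length: 12

12


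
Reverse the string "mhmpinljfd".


Input: mhmpinljfd
Reading characters right to left:
  Position 9: 'd'
  Position 8: 'f'
  Position 7: 'j'
  Position 6: 'l'
  Position 5: 'n'
  Position 4: 'i'
  Position 3: 'p'
  Position 2: 'm'
  Position 1: 'h'
  Position 0: 'm'
Reversed: dfjlnipmhm

dfjlnipmhm


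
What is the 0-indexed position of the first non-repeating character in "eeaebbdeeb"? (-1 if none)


Input: eeaebbdeeb
Character frequencies:
  'a': 1
  'b': 3
  'd': 1
  'e': 5
Scanning left to right for freq == 1:
  Position 0 ('e'): freq=5, skip
  Position 1 ('e'): freq=5, skip
  Position 2 ('a'): unique! => answer = 2

2


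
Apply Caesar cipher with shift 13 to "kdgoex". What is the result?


Caesar cipher: shift "kdgoex" by 13
  'k' (pos 10) + 13 = pos 23 = 'x'
  'd' (pos 3) + 13 = pos 16 = 'q'
  'g' (pos 6) + 13 = pos 19 = 't'
  'o' (pos 14) + 13 = pos 1 = 'b'
  'e' (pos 4) + 13 = pos 17 = 'r'
  'x' (pos 23) + 13 = pos 10 = 'k'
Result: xqtbrk

xqtbrk


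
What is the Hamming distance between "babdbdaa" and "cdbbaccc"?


Comparing "babdbdaa" and "cdbbaccc" position by position:
  Position 0: 'b' vs 'c' => differ
  Position 1: 'a' vs 'd' => differ
  Position 2: 'b' vs 'b' => same
  Position 3: 'd' vs 'b' => differ
  Position 4: 'b' vs 'a' => differ
  Position 5: 'd' vs 'c' => differ
  Position 6: 'a' vs 'c' => differ
  Position 7: 'a' vs 'c' => differ
Total differences (Hamming distance): 7

7


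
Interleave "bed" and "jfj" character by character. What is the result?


Interleaving "bed" and "jfj":
  Position 0: 'b' from first, 'j' from second => "bj"
  Position 1: 'e' from first, 'f' from second => "ef"
  Position 2: 'd' from first, 'j' from second => "dj"
Result: bjefdj

bjefdj


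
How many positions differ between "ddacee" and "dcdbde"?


Comparing "ddacee" and "dcdbde" position by position:
  Position 0: 'd' vs 'd' => same
  Position 1: 'd' vs 'c' => DIFFER
  Position 2: 'a' vs 'd' => DIFFER
  Position 3: 'c' vs 'b' => DIFFER
  Position 4: 'e' vs 'd' => DIFFER
  Position 5: 'e' vs 'e' => same
Positions that differ: 4

4


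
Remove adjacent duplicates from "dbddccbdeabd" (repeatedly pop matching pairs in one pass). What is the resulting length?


Input: dbddccbdeabd
Stack-based adjacent duplicate removal:
  Read 'd': push. Stack: d
  Read 'b': push. Stack: db
  Read 'd': push. Stack: dbd
  Read 'd': matches stack top 'd' => pop. Stack: db
  Read 'c': push. Stack: dbc
  Read 'c': matches stack top 'c' => pop. Stack: db
  Read 'b': matches stack top 'b' => pop. Stack: d
  Read 'd': matches stack top 'd' => pop. Stack: (empty)
  Read 'e': push. Stack: e
  Read 'a': push. Stack: ea
  Read 'b': push. Stack: eab
  Read 'd': push. Stack: eabd
Final stack: "eabd" (length 4)

4


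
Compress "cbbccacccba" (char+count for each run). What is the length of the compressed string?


Input: cbbccacccba
Runs:
  'c' x 1 => "c1"
  'b' x 2 => "b2"
  'c' x 2 => "c2"
  'a' x 1 => "a1"
  'c' x 3 => "c3"
  'b' x 1 => "b1"
  'a' x 1 => "a1"
Compressed: "c1b2c2a1c3b1a1"
Compressed length: 14

14


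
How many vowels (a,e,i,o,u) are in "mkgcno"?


Input: mkgcno
Checking each character:
  'm' at position 0: consonant
  'k' at position 1: consonant
  'g' at position 2: consonant
  'c' at position 3: consonant
  'n' at position 4: consonant
  'o' at position 5: vowel (running total: 1)
Total vowels: 1

1


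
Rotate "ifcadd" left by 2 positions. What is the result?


Input: "ifcadd", rotate left by 2
First 2 characters: "if"
Remaining characters: "cadd"
Concatenate remaining + first: "cadd" + "if" = "caddif"

caddif


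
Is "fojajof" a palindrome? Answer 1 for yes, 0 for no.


Input: fojajof
Reversed: fojajof
  Compare pos 0 ('f') with pos 6 ('f'): match
  Compare pos 1 ('o') with pos 5 ('o'): match
  Compare pos 2 ('j') with pos 4 ('j'): match
Result: palindrome

1


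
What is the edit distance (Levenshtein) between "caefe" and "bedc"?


Computing edit distance: "caefe" -> "bedc"
DP table:
           b    e    d    c
      0    1    2    3    4
  c   1    1    2    3    3
  a   2    2    2    3    4
  e   3    3    2    3    4
  f   4    4    3    3    4
  e   5    5    4    4    4
Edit distance = dp[5][4] = 4

4


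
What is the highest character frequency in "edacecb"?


Input: edacecb
Character counts:
  'a': 1
  'b': 1
  'c': 2
  'd': 1
  'e': 2
Maximum frequency: 2

2


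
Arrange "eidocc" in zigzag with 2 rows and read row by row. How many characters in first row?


Zigzag "eidocc" into 2 rows:
Placing characters:
  'e' => row 0
  'i' => row 1
  'd' => row 0
  'o' => row 1
  'c' => row 0
  'c' => row 1
Rows:
  Row 0: "edc"
  Row 1: "ioc"
First row length: 3

3


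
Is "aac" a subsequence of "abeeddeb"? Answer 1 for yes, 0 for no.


Check if "aac" is a subsequence of "abeeddeb"
Greedy scan:
  Position 0 ('a'): matches sub[0] = 'a'
  Position 1 ('b'): no match needed
  Position 2 ('e'): no match needed
  Position 3 ('e'): no match needed
  Position 4 ('d'): no match needed
  Position 5 ('d'): no match needed
  Position 6 ('e'): no match needed
  Position 7 ('b'): no match needed
Only matched 1/3 characters => not a subsequence

0


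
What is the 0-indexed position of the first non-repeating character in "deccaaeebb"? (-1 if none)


Input: deccaaeebb
Character frequencies:
  'a': 2
  'b': 2
  'c': 2
  'd': 1
  'e': 3
Scanning left to right for freq == 1:
  Position 0 ('d'): unique! => answer = 0

0


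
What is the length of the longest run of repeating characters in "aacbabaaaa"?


Input: "aacbabaaaa"
Scanning for longest run:
  Position 1 ('a'): continues run of 'a', length=2
  Position 2 ('c'): new char, reset run to 1
  Position 3 ('b'): new char, reset run to 1
  Position 4 ('a'): new char, reset run to 1
  Position 5 ('b'): new char, reset run to 1
  Position 6 ('a'): new char, reset run to 1
  Position 7 ('a'): continues run of 'a', length=2
  Position 8 ('a'): continues run of 'a', length=3
  Position 9 ('a'): continues run of 'a', length=4
Longest run: 'a' with length 4

4


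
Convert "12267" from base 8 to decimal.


Input: "12267" in base 8
Positional expansion:
  Digit '1' (value 1) x 8^4 = 4096
  Digit '2' (value 2) x 8^3 = 1024
  Digit '2' (value 2) x 8^2 = 128
  Digit '6' (value 6) x 8^1 = 48
  Digit '7' (value 7) x 8^0 = 7
Sum = 5303

5303


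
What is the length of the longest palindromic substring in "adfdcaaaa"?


Input: "adfdcaaaa"
Checking substrings for palindromes:
  [5:9] "aaaa" (len 4) => palindrome
  [1:4] "dfd" (len 3) => palindrome
  [5:8] "aaa" (len 3) => palindrome
  [6:9] "aaa" (len 3) => palindrome
  [5:7] "aa" (len 2) => palindrome
  [6:8] "aa" (len 2) => palindrome
Longest palindromic substring: "aaaa" with length 4

4


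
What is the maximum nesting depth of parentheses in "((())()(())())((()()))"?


Input: "((())()(())())((()()))"
Tracking depth:
  Position 0 '(': depth becomes 1
  Position 1 '(': depth becomes 2
  Position 2 '(': depth becomes 3
  Position 3 ')': depth becomes 2
  Position 4 ')': depth becomes 1
  Position 5 '(': depth becomes 2
  Position 6 ')': depth becomes 1
  Position 7 '(': depth becomes 2
  Position 8 '(': depth becomes 3
  Position 9 ')': depth becomes 2
  Position 10 ')': depth becomes 1
  Position 11 '(': depth becomes 2
  Position 12 ')': depth becomes 1
  Position 13 ')': depth becomes 0
  Position 14 '(': depth becomes 1
  Position 15 '(': depth becomes 2
  Position 16 '(': depth becomes 3
  Position 17 ')': depth becomes 2
  Position 18 '(': depth becomes 3
  Position 19 ')': depth becomes 2
  Position 20 ')': depth becomes 1
  Position 21 ')': depth becomes 0
Maximum depth reached: 3

3


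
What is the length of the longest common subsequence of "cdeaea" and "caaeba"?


LCS of "cdeaea" and "caaeba"
DP table:
           c    a    a    e    b    a
      0    0    0    0    0    0    0
  c   0    1    1    1    1    1    1
  d   0    1    1    1    1    1    1
  e   0    1    1    1    2    2    2
  a   0    1    2    2    2    2    3
  e   0    1    2    2    3    3    3
  a   0    1    2    3    3    3    4
LCS length = dp[6][6] = 4

4


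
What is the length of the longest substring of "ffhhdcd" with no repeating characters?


Input: "ffhhdcd"
Sliding window (track last position of each char):
  Position 0 ('f'): window [0,0] length 1 -- new best
  Position 1 ('f'): repeat (last at 0), move window start to 1
  Position 1 ('f'): window [1,1] length 1
  Position 2 ('h'): window [1,2] length 2 -- new best
  Position 3 ('h'): repeat (last at 2), move window start to 3
  Position 3 ('h'): window [3,3] length 1
  Position 4 ('d'): window [3,4] length 2
  Position 5 ('c'): window [3,5] length 3 -- new best
  Position 6 ('d'): repeat (last at 4), move window start to 5
  Position 6 ('d'): window [5,6] length 2
Longest substring with no repeats: "hdc" with length 3

3


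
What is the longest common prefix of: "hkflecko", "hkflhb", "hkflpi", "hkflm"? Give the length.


Words: hkflecko, hkflhb, hkflpi, hkflm
  Position 0: all 'h' => match
  Position 1: all 'k' => match
  Position 2: all 'f' => match
  Position 3: all 'l' => match
  Position 4: ('e', 'h', 'p', 'm') => mismatch, stop
LCP = "hkfl" (length 4)

4


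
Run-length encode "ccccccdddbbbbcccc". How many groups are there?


Input: ccccccdddbbbbcccc
Scanning for consecutive runs:
  Group 1: 'c' x 6 (positions 0-5)
  Group 2: 'd' x 3 (positions 6-8)
  Group 3: 'b' x 4 (positions 9-12)
  Group 4: 'c' x 4 (positions 13-16)
Total groups: 4

4


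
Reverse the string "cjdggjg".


Input: cjdggjg
Reading characters right to left:
  Position 6: 'g'
  Position 5: 'j'
  Position 4: 'g'
  Position 3: 'g'
  Position 2: 'd'
  Position 1: 'j'
  Position 0: 'c'
Reversed: gjggdjc

gjggdjc


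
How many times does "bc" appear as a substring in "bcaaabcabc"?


Searching for "bc" in "bcaaabcabc"
Scanning each position:
  Position 0: "bc" => MATCH
  Position 1: "ca" => no
  Position 2: "aa" => no
  Position 3: "aa" => no
  Position 4: "ab" => no
  Position 5: "bc" => MATCH
  Position 6: "ca" => no
  Position 7: "ab" => no
  Position 8: "bc" => MATCH
Total occurrences: 3

3


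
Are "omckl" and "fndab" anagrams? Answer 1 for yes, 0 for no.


Strings: "omckl", "fndab"
Sorted first:  cklmo
Sorted second: abdfn
Differ at position 0: 'c' vs 'a' => not anagrams

0


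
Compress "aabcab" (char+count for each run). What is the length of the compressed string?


Input: aabcab
Runs:
  'a' x 2 => "a2"
  'b' x 1 => "b1"
  'c' x 1 => "c1"
  'a' x 1 => "a1"
  'b' x 1 => "b1"
Compressed: "a2b1c1a1b1"
Compressed length: 10

10


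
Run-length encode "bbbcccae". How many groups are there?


Input: bbbcccae
Scanning for consecutive runs:
  Group 1: 'b' x 3 (positions 0-2)
  Group 2: 'c' x 3 (positions 3-5)
  Group 3: 'a' x 1 (positions 6-6)
  Group 4: 'e' x 1 (positions 7-7)
Total groups: 4

4


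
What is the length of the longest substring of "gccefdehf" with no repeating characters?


Input: "gccefdehf"
Sliding window (track last position of each char):
  Position 0 ('g'): window [0,0] length 1 -- new best
  Position 1 ('c'): window [0,1] length 2 -- new best
  Position 2 ('c'): repeat (last at 1), move window start to 2
  Position 2 ('c'): window [2,2] length 1
  Position 3 ('e'): window [2,3] length 2
  Position 4 ('f'): window [2,4] length 3 -- new best
  Position 5 ('d'): window [2,5] length 4 -- new best
  Position 6 ('e'): repeat (last at 3), move window start to 4
  Position 6 ('e'): window [4,6] length 3
  Position 7 ('h'): window [4,7] length 4
  Position 8 ('f'): repeat (last at 4), move window start to 5
  Position 8 ('f'): window [5,8] length 4
Longest substring with no repeats: "cefd" with length 4

4


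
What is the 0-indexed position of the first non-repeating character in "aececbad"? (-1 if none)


Input: aececbad
Character frequencies:
  'a': 2
  'b': 1
  'c': 2
  'd': 1
  'e': 2
Scanning left to right for freq == 1:
  Position 0 ('a'): freq=2, skip
  Position 1 ('e'): freq=2, skip
  Position 2 ('c'): freq=2, skip
  Position 3 ('e'): freq=2, skip
  Position 4 ('c'): freq=2, skip
  Position 5 ('b'): unique! => answer = 5

5


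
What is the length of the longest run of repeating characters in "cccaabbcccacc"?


Input: "cccaabbcccacc"
Scanning for longest run:
  Position 1 ('c'): continues run of 'c', length=2
  Position 2 ('c'): continues run of 'c', length=3
  Position 3 ('a'): new char, reset run to 1
  Position 4 ('a'): continues run of 'a', length=2
  Position 5 ('b'): new char, reset run to 1
  Position 6 ('b'): continues run of 'b', length=2
  Position 7 ('c'): new char, reset run to 1
  Position 8 ('c'): continues run of 'c', length=2
  Position 9 ('c'): continues run of 'c', length=3
  Position 10 ('a'): new char, reset run to 1
  Position 11 ('c'): new char, reset run to 1
  Position 12 ('c'): continues run of 'c', length=2
Longest run: 'c' with length 3

3


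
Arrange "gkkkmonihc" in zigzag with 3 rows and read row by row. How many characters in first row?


Zigzag "gkkkmonihc" into 3 rows:
Placing characters:
  'g' => row 0
  'k' => row 1
  'k' => row 2
  'k' => row 1
  'm' => row 0
  'o' => row 1
  'n' => row 2
  'i' => row 1
  'h' => row 0
  'c' => row 1
Rows:
  Row 0: "gmh"
  Row 1: "kkoic"
  Row 2: "kn"
First row length: 3

3


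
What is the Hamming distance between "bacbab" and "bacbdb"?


Comparing "bacbab" and "bacbdb" position by position:
  Position 0: 'b' vs 'b' => same
  Position 1: 'a' vs 'a' => same
  Position 2: 'c' vs 'c' => same
  Position 3: 'b' vs 'b' => same
  Position 4: 'a' vs 'd' => differ
  Position 5: 'b' vs 'b' => same
Total differences (Hamming distance): 1

1


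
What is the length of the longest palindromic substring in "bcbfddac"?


Input: "bcbfddac"
Checking substrings for palindromes:
  [0:3] "bcb" (len 3) => palindrome
  [4:6] "dd" (len 2) => palindrome
Longest palindromic substring: "bcb" with length 3

3


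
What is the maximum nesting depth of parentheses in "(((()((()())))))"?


Input: "(((()((()())))))"
Tracking depth:
  Position 0 '(': depth becomes 1
  Position 1 '(': depth becomes 2
  Position 2 '(': depth becomes 3
  Position 3 '(': depth becomes 4
  Position 4 ')': depth becomes 3
  Position 5 '(': depth becomes 4
  Position 6 '(': depth becomes 5
  Position 7 '(': depth becomes 6
  Position 8 ')': depth becomes 5
  Position 9 '(': depth becomes 6
  Position 10 ')': depth becomes 5
  Position 11 ')': depth becomes 4
  Position 12 ')': depth becomes 3
  Position 13 ')': depth becomes 2
  Position 14 ')': depth becomes 1
  Position 15 ')': depth becomes 0
Maximum depth reached: 6

6


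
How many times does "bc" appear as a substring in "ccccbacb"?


Searching for "bc" in "ccccbacb"
Scanning each position:
  Position 0: "cc" => no
  Position 1: "cc" => no
  Position 2: "cc" => no
  Position 3: "cb" => no
  Position 4: "ba" => no
  Position 5: "ac" => no
  Position 6: "cb" => no
Total occurrences: 0

0


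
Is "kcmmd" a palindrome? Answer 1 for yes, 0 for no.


Input: kcmmd
Reversed: dmmck
  Compare pos 0 ('k') with pos 4 ('d'): MISMATCH
  Compare pos 1 ('c') with pos 3 ('m'): MISMATCH
Result: not a palindrome

0


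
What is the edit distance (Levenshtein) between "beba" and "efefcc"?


Computing edit distance: "beba" -> "efefcc"
DP table:
           e    f    e    f    c    c
      0    1    2    3    4    5    6
  b   1    1    2    3    4    5    6
  e   2    1    2    2    3    4    5
  b   3    2    2    3    3    4    5
  a   4    3    3    3    4    4    5
Edit distance = dp[4][6] = 5

5


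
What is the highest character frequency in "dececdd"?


Input: dececdd
Character counts:
  'c': 2
  'd': 3
  'e': 2
Maximum frequency: 3

3


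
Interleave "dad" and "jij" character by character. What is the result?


Interleaving "dad" and "jij":
  Position 0: 'd' from first, 'j' from second => "dj"
  Position 1: 'a' from first, 'i' from second => "ai"
  Position 2: 'd' from first, 'j' from second => "dj"
Result: djaidj

djaidj


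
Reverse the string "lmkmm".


Input: lmkmm
Reading characters right to left:
  Position 4: 'm'
  Position 3: 'm'
  Position 2: 'k'
  Position 1: 'm'
  Position 0: 'l'
Reversed: mmkml

mmkml


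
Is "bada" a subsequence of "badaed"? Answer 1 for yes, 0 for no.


Check if "bada" is a subsequence of "badaed"
Greedy scan:
  Position 0 ('b'): matches sub[0] = 'b'
  Position 1 ('a'): matches sub[1] = 'a'
  Position 2 ('d'): matches sub[2] = 'd'
  Position 3 ('a'): matches sub[3] = 'a'
  Position 4 ('e'): no match needed
  Position 5 ('d'): no match needed
All 4 characters matched => is a subsequence

1


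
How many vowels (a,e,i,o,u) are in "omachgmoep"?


Input: omachgmoep
Checking each character:
  'o' at position 0: vowel (running total: 1)
  'm' at position 1: consonant
  'a' at position 2: vowel (running total: 2)
  'c' at position 3: consonant
  'h' at position 4: consonant
  'g' at position 5: consonant
  'm' at position 6: consonant
  'o' at position 7: vowel (running total: 3)
  'e' at position 8: vowel (running total: 4)
  'p' at position 9: consonant
Total vowels: 4

4


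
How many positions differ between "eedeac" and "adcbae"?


Comparing "eedeac" and "adcbae" position by position:
  Position 0: 'e' vs 'a' => DIFFER
  Position 1: 'e' vs 'd' => DIFFER
  Position 2: 'd' vs 'c' => DIFFER
  Position 3: 'e' vs 'b' => DIFFER
  Position 4: 'a' vs 'a' => same
  Position 5: 'c' vs 'e' => DIFFER
Positions that differ: 5

5


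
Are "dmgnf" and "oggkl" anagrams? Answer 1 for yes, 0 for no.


Strings: "dmgnf", "oggkl"
Sorted first:  dfgmn
Sorted second: ggklo
Differ at position 0: 'd' vs 'g' => not anagrams

0


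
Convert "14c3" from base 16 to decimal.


Input: "14c3" in base 16
Positional expansion:
  Digit '1' (value 1) x 16^3 = 4096
  Digit '4' (value 4) x 16^2 = 1024
  Digit 'c' (value 12) x 16^1 = 192
  Digit '3' (value 3) x 16^0 = 3
Sum = 5315

5315


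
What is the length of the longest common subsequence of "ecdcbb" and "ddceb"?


LCS of "ecdcbb" and "ddceb"
DP table:
           d    d    c    e    b
      0    0    0    0    0    0
  e   0    0    0    0    1    1
  c   0    0    0    1    1    1
  d   0    1    1    1    1    1
  c   0    1    1    2    2    2
  b   0    1    1    2    2    3
  b   0    1    1    2    2    3
LCS length = dp[6][5] = 3

3


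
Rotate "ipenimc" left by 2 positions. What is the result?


Input: "ipenimc", rotate left by 2
First 2 characters: "ip"
Remaining characters: "enimc"
Concatenate remaining + first: "enimc" + "ip" = "enimcip"

enimcip


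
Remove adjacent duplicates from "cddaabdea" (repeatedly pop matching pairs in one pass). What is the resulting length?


Input: cddaabdea
Stack-based adjacent duplicate removal:
  Read 'c': push. Stack: c
  Read 'd': push. Stack: cd
  Read 'd': matches stack top 'd' => pop. Stack: c
  Read 'a': push. Stack: ca
  Read 'a': matches stack top 'a' => pop. Stack: c
  Read 'b': push. Stack: cb
  Read 'd': push. Stack: cbd
  Read 'e': push. Stack: cbde
  Read 'a': push. Stack: cbdea
Final stack: "cbdea" (length 5)

5


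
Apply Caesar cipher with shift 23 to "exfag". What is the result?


Caesar cipher: shift "exfag" by 23
  'e' (pos 4) + 23 = pos 1 = 'b'
  'x' (pos 23) + 23 = pos 20 = 'u'
  'f' (pos 5) + 23 = pos 2 = 'c'
  'a' (pos 0) + 23 = pos 23 = 'x'
  'g' (pos 6) + 23 = pos 3 = 'd'
Result: bucxd

bucxd


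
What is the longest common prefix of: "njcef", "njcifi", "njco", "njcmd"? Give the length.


Words: njcef, njcifi, njco, njcmd
  Position 0: all 'n' => match
  Position 1: all 'j' => match
  Position 2: all 'c' => match
  Position 3: ('e', 'i', 'o', 'm') => mismatch, stop
LCP = "njc" (length 3)

3


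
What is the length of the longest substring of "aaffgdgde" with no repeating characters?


Input: "aaffgdgde"
Sliding window (track last position of each char):
  Position 0 ('a'): window [0,0] length 1 -- new best
  Position 1 ('a'): repeat (last at 0), move window start to 1
  Position 1 ('a'): window [1,1] length 1
  Position 2 ('f'): window [1,2] length 2 -- new best
  Position 3 ('f'): repeat (last at 2), move window start to 3
  Position 3 ('f'): window [3,3] length 1
  Position 4 ('g'): window [3,4] length 2
  Position 5 ('d'): window [3,5] length 3 -- new best
  Position 6 ('g'): repeat (last at 4), move window start to 5
  Position 6 ('g'): window [5,6] length 2
  Position 7 ('d'): repeat (last at 5), move window start to 6
  Position 7 ('d'): window [6,7] length 2
  Position 8 ('e'): window [6,8] length 3
Longest substring with no repeats: "fgd" with length 3

3


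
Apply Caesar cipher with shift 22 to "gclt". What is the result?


Caesar cipher: shift "gclt" by 22
  'g' (pos 6) + 22 = pos 2 = 'c'
  'c' (pos 2) + 22 = pos 24 = 'y'
  'l' (pos 11) + 22 = pos 7 = 'h'
  't' (pos 19) + 22 = pos 15 = 'p'
Result: cyhp

cyhp


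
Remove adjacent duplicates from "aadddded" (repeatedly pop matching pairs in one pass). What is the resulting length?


Input: aadddded
Stack-based adjacent duplicate removal:
  Read 'a': push. Stack: a
  Read 'a': matches stack top 'a' => pop. Stack: (empty)
  Read 'd': push. Stack: d
  Read 'd': matches stack top 'd' => pop. Stack: (empty)
  Read 'd': push. Stack: d
  Read 'd': matches stack top 'd' => pop. Stack: (empty)
  Read 'e': push. Stack: e
  Read 'd': push. Stack: ed
Final stack: "ed" (length 2)

2


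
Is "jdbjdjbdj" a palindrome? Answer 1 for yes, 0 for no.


Input: jdbjdjbdj
Reversed: jdbjdjbdj
  Compare pos 0 ('j') with pos 8 ('j'): match
  Compare pos 1 ('d') with pos 7 ('d'): match
  Compare pos 2 ('b') with pos 6 ('b'): match
  Compare pos 3 ('j') with pos 5 ('j'): match
Result: palindrome

1


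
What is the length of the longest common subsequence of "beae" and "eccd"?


LCS of "beae" and "eccd"
DP table:
           e    c    c    d
      0    0    0    0    0
  b   0    0    0    0    0
  e   0    1    1    1    1
  a   0    1    1    1    1
  e   0    1    1    1    1
LCS length = dp[4][4] = 1

1


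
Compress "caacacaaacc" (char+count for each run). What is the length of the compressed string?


Input: caacacaaacc
Runs:
  'c' x 1 => "c1"
  'a' x 2 => "a2"
  'c' x 1 => "c1"
  'a' x 1 => "a1"
  'c' x 1 => "c1"
  'a' x 3 => "a3"
  'c' x 2 => "c2"
Compressed: "c1a2c1a1c1a3c2"
Compressed length: 14

14


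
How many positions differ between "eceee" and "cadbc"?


Comparing "eceee" and "cadbc" position by position:
  Position 0: 'e' vs 'c' => DIFFER
  Position 1: 'c' vs 'a' => DIFFER
  Position 2: 'e' vs 'd' => DIFFER
  Position 3: 'e' vs 'b' => DIFFER
  Position 4: 'e' vs 'c' => DIFFER
Positions that differ: 5

5


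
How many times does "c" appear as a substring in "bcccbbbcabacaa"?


Searching for "c" in "bcccbbbcabacaa"
Scanning each position:
  Position 0: "b" => no
  Position 1: "c" => MATCH
  Position 2: "c" => MATCH
  Position 3: "c" => MATCH
  Position 4: "b" => no
  Position 5: "b" => no
  Position 6: "b" => no
  Position 7: "c" => MATCH
  Position 8: "a" => no
  Position 9: "b" => no
  Position 10: "a" => no
  Position 11: "c" => MATCH
  Position 12: "a" => no
  Position 13: "a" => no
Total occurrences: 5

5


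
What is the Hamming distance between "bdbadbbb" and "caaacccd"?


Comparing "bdbadbbb" and "caaacccd" position by position:
  Position 0: 'b' vs 'c' => differ
  Position 1: 'd' vs 'a' => differ
  Position 2: 'b' vs 'a' => differ
  Position 3: 'a' vs 'a' => same
  Position 4: 'd' vs 'c' => differ
  Position 5: 'b' vs 'c' => differ
  Position 6: 'b' vs 'c' => differ
  Position 7: 'b' vs 'd' => differ
Total differences (Hamming distance): 7

7


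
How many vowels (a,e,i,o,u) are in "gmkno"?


Input: gmkno
Checking each character:
  'g' at position 0: consonant
  'm' at position 1: consonant
  'k' at position 2: consonant
  'n' at position 3: consonant
  'o' at position 4: vowel (running total: 1)
Total vowels: 1

1


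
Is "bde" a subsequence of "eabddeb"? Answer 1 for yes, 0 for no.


Check if "bde" is a subsequence of "eabddeb"
Greedy scan:
  Position 0 ('e'): no match needed
  Position 1 ('a'): no match needed
  Position 2 ('b'): matches sub[0] = 'b'
  Position 3 ('d'): matches sub[1] = 'd'
  Position 4 ('d'): no match needed
  Position 5 ('e'): matches sub[2] = 'e'
  Position 6 ('b'): no match needed
All 3 characters matched => is a subsequence

1


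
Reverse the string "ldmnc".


Input: ldmnc
Reading characters right to left:
  Position 4: 'c'
  Position 3: 'n'
  Position 2: 'm'
  Position 1: 'd'
  Position 0: 'l'
Reversed: cnmdl

cnmdl


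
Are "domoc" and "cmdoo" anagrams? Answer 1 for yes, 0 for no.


Strings: "domoc", "cmdoo"
Sorted first:  cdmoo
Sorted second: cdmoo
Sorted forms match => anagrams

1


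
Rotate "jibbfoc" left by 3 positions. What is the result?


Input: "jibbfoc", rotate left by 3
First 3 characters: "jib"
Remaining characters: "bfoc"
Concatenate remaining + first: "bfoc" + "jib" = "bfocjib"

bfocjib


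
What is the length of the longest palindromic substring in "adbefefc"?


Input: "adbefefc"
Checking substrings for palindromes:
  [3:6] "efe" (len 3) => palindrome
  [4:7] "fef" (len 3) => palindrome
Longest palindromic substring: "efe" with length 3

3


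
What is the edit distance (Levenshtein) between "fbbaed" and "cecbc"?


Computing edit distance: "fbbaed" -> "cecbc"
DP table:
           c    e    c    b    c
      0    1    2    3    4    5
  f   1    1    2    3    4    5
  b   2    2    2    3    3    4
  b   3    3    3    3    3    4
  a   4    4    4    4    4    4
  e   5    5    4    5    5    5
  d   6    6    5    5    6    6
Edit distance = dp[6][5] = 6

6


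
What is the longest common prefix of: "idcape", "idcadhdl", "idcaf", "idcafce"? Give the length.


Words: idcape, idcadhdl, idcaf, idcafce
  Position 0: all 'i' => match
  Position 1: all 'd' => match
  Position 2: all 'c' => match
  Position 3: all 'a' => match
  Position 4: ('p', 'd', 'f', 'f') => mismatch, stop
LCP = "idca" (length 4)

4


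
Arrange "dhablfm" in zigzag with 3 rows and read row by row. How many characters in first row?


Zigzag "dhablfm" into 3 rows:
Placing characters:
  'd' => row 0
  'h' => row 1
  'a' => row 2
  'b' => row 1
  'l' => row 0
  'f' => row 1
  'm' => row 2
Rows:
  Row 0: "dl"
  Row 1: "hbf"
  Row 2: "am"
First row length: 2

2


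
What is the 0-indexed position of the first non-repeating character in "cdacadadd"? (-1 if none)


Input: cdacadadd
Character frequencies:
  'a': 3
  'c': 2
  'd': 4
Scanning left to right for freq == 1:
  Position 0 ('c'): freq=2, skip
  Position 1 ('d'): freq=4, skip
  Position 2 ('a'): freq=3, skip
  Position 3 ('c'): freq=2, skip
  Position 4 ('a'): freq=3, skip
  Position 5 ('d'): freq=4, skip
  Position 6 ('a'): freq=3, skip
  Position 7 ('d'): freq=4, skip
  Position 8 ('d'): freq=4, skip
  No unique character found => answer = -1

-1


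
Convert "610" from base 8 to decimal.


Input: "610" in base 8
Positional expansion:
  Digit '6' (value 6) x 8^2 = 384
  Digit '1' (value 1) x 8^1 = 8
  Digit '0' (value 0) x 8^0 = 0
Sum = 392

392


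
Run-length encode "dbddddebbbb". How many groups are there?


Input: dbddddebbbb
Scanning for consecutive runs:
  Group 1: 'd' x 1 (positions 0-0)
  Group 2: 'b' x 1 (positions 1-1)
  Group 3: 'd' x 4 (positions 2-5)
  Group 4: 'e' x 1 (positions 6-6)
  Group 5: 'b' x 4 (positions 7-10)
Total groups: 5

5


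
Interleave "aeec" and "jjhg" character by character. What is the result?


Interleaving "aeec" and "jjhg":
  Position 0: 'a' from first, 'j' from second => "aj"
  Position 1: 'e' from first, 'j' from second => "ej"
  Position 2: 'e' from first, 'h' from second => "eh"
  Position 3: 'c' from first, 'g' from second => "cg"
Result: ajejehcg

ajejehcg


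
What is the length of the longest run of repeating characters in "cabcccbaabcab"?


Input: "cabcccbaabcab"
Scanning for longest run:
  Position 1 ('a'): new char, reset run to 1
  Position 2 ('b'): new char, reset run to 1
  Position 3 ('c'): new char, reset run to 1
  Position 4 ('c'): continues run of 'c', length=2
  Position 5 ('c'): continues run of 'c', length=3
  Position 6 ('b'): new char, reset run to 1
  Position 7 ('a'): new char, reset run to 1
  Position 8 ('a'): continues run of 'a', length=2
  Position 9 ('b'): new char, reset run to 1
  Position 10 ('c'): new char, reset run to 1
  Position 11 ('a'): new char, reset run to 1
  Position 12 ('b'): new char, reset run to 1
Longest run: 'c' with length 3

3


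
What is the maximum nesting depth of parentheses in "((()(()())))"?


Input: "((()(()())))"
Tracking depth:
  Position 0 '(': depth becomes 1
  Position 1 '(': depth becomes 2
  Position 2 '(': depth becomes 3
  Position 3 ')': depth becomes 2
  Position 4 '(': depth becomes 3
  Position 5 '(': depth becomes 4
  Position 6 ')': depth becomes 3
  Position 7 '(': depth becomes 4
  Position 8 ')': depth becomes 3
  Position 9 ')': depth becomes 2
  Position 10 ')': depth becomes 1
  Position 11 ')': depth becomes 0
Maximum depth reached: 4

4


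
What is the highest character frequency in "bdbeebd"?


Input: bdbeebd
Character counts:
  'b': 3
  'd': 2
  'e': 2
Maximum frequency: 3

3


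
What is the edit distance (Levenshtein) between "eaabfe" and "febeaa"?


Computing edit distance: "eaabfe" -> "febeaa"
DP table:
           f    e    b    e    a    a
      0    1    2    3    4    5    6
  e   1    1    1    2    3    4    5
  a   2    2    2    2    3    3    4
  a   3    3    3    3    3    3    3
  b   4    4    4    3    4    4    4
  f   5    4    5    4    4    5    5
  e   6    5    4    5    4    5    6
Edit distance = dp[6][6] = 6

6


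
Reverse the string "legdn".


Input: legdn
Reading characters right to left:
  Position 4: 'n'
  Position 3: 'd'
  Position 2: 'g'
  Position 1: 'e'
  Position 0: 'l'
Reversed: ndgel

ndgel


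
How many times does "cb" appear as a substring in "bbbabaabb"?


Searching for "cb" in "bbbabaabb"
Scanning each position:
  Position 0: "bb" => no
  Position 1: "bb" => no
  Position 2: "ba" => no
  Position 3: "ab" => no
  Position 4: "ba" => no
  Position 5: "aa" => no
  Position 6: "ab" => no
  Position 7: "bb" => no
Total occurrences: 0

0


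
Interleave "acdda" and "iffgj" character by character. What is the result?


Interleaving "acdda" and "iffgj":
  Position 0: 'a' from first, 'i' from second => "ai"
  Position 1: 'c' from first, 'f' from second => "cf"
  Position 2: 'd' from first, 'f' from second => "df"
  Position 3: 'd' from first, 'g' from second => "dg"
  Position 4: 'a' from first, 'j' from second => "aj"
Result: aicfdfdgaj

aicfdfdgaj


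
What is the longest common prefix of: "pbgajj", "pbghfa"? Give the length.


Words: pbgajj, pbghfa
  Position 0: all 'p' => match
  Position 1: all 'b' => match
  Position 2: all 'g' => match
  Position 3: ('a', 'h') => mismatch, stop
LCP = "pbg" (length 3)

3


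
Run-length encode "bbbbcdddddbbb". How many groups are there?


Input: bbbbcdddddbbb
Scanning for consecutive runs:
  Group 1: 'b' x 4 (positions 0-3)
  Group 2: 'c' x 1 (positions 4-4)
  Group 3: 'd' x 5 (positions 5-9)
  Group 4: 'b' x 3 (positions 10-12)
Total groups: 4

4


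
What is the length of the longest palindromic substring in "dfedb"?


Input: "dfedb"
Checking substrings for palindromes:
  No multi-char palindromic substrings found
Longest palindromic substring: "d" with length 1

1


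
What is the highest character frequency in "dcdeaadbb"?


Input: dcdeaadbb
Character counts:
  'a': 2
  'b': 2
  'c': 1
  'd': 3
  'e': 1
Maximum frequency: 3

3


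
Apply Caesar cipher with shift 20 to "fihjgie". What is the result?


Caesar cipher: shift "fihjgie" by 20
  'f' (pos 5) + 20 = pos 25 = 'z'
  'i' (pos 8) + 20 = pos 2 = 'c'
  'h' (pos 7) + 20 = pos 1 = 'b'
  'j' (pos 9) + 20 = pos 3 = 'd'
  'g' (pos 6) + 20 = pos 0 = 'a'
  'i' (pos 8) + 20 = pos 2 = 'c'
  'e' (pos 4) + 20 = pos 24 = 'y'
Result: zcbdacy

zcbdacy


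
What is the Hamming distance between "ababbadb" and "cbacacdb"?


Comparing "ababbadb" and "cbacacdb" position by position:
  Position 0: 'a' vs 'c' => differ
  Position 1: 'b' vs 'b' => same
  Position 2: 'a' vs 'a' => same
  Position 3: 'b' vs 'c' => differ
  Position 4: 'b' vs 'a' => differ
  Position 5: 'a' vs 'c' => differ
  Position 6: 'd' vs 'd' => same
  Position 7: 'b' vs 'b' => same
Total differences (Hamming distance): 4

4


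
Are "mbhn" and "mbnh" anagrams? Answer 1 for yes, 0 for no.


Strings: "mbhn", "mbnh"
Sorted first:  bhmn
Sorted second: bhmn
Sorted forms match => anagrams

1


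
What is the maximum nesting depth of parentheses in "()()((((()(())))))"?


Input: "()()((((()(())))))"
Tracking depth:
  Position 0 '(': depth becomes 1
  Position 1 ')': depth becomes 0
  Position 2 '(': depth becomes 1
  Position 3 ')': depth becomes 0
  Position 4 '(': depth becomes 1
  Position 5 '(': depth becomes 2
  Position 6 '(': depth becomes 3
  Position 7 '(': depth becomes 4
  Position 8 '(': depth becomes 5
  Position 9 ')': depth becomes 4
  Position 10 '(': depth becomes 5
  Position 11 '(': depth becomes 6
  Position 12 ')': depth becomes 5
  Position 13 ')': depth becomes 4
  Position 14 ')': depth becomes 3
  Position 15 ')': depth becomes 2
  Position 16 ')': depth becomes 1
  Position 17 ')': depth becomes 0
Maximum depth reached: 6

6


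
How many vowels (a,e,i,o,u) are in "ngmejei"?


Input: ngmejei
Checking each character:
  'n' at position 0: consonant
  'g' at position 1: consonant
  'm' at position 2: consonant
  'e' at position 3: vowel (running total: 1)
  'j' at position 4: consonant
  'e' at position 5: vowel (running total: 2)
  'i' at position 6: vowel (running total: 3)
Total vowels: 3

3


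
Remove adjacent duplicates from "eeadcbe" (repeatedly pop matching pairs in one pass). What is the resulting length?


Input: eeadcbe
Stack-based adjacent duplicate removal:
  Read 'e': push. Stack: e
  Read 'e': matches stack top 'e' => pop. Stack: (empty)
  Read 'a': push. Stack: a
  Read 'd': push. Stack: ad
  Read 'c': push. Stack: adc
  Read 'b': push. Stack: adcb
  Read 'e': push. Stack: adcbe
Final stack: "adcbe" (length 5)

5


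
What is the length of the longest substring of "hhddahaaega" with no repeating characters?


Input: "hhddahaaega"
Sliding window (track last position of each char):
  Position 0 ('h'): window [0,0] length 1 -- new best
  Position 1 ('h'): repeat (last at 0), move window start to 1
  Position 1 ('h'): window [1,1] length 1
  Position 2 ('d'): window [1,2] length 2 -- new best
  Position 3 ('d'): repeat (last at 2), move window start to 3
  Position 3 ('d'): window [3,3] length 1
  Position 4 ('a'): window [3,4] length 2
  Position 5 ('h'): window [3,5] length 3 -- new best
  Position 6 ('a'): repeat (last at 4), move window start to 5
  Position 6 ('a'): window [5,6] length 2
  Position 7 ('a'): repeat (last at 6), move window start to 7
  Position 7 ('a'): window [7,7] length 1
  Position 8 ('e'): window [7,8] length 2
  Position 9 ('g'): window [7,9] length 3
  Position 10 ('a'): repeat (last at 7), move window start to 8
  Position 10 ('a'): window [8,10] length 3
Longest substring with no repeats: "dah" with length 3

3


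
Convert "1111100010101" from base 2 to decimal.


Input: "1111100010101" in base 2
Positional expansion:
  Digit '1' (value 1) x 2^12 = 4096
  Digit '1' (value 1) x 2^11 = 2048
  Digit '1' (value 1) x 2^10 = 1024
  Digit '1' (value 1) x 2^9 = 512
  Digit '1' (value 1) x 2^8 = 256
  Digit '0' (value 0) x 2^7 = 0
  Digit '0' (value 0) x 2^6 = 0
  Digit '0' (value 0) x 2^5 = 0
  Digit '1' (value 1) x 2^4 = 16
  Digit '0' (value 0) x 2^3 = 0
  Digit '1' (value 1) x 2^2 = 4
  Digit '0' (value 0) x 2^1 = 0
  Digit '1' (value 1) x 2^0 = 1
Sum = 7957

7957


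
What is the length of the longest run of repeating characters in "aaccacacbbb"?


Input: "aaccacacbbb"
Scanning for longest run:
  Position 1 ('a'): continues run of 'a', length=2
  Position 2 ('c'): new char, reset run to 1
  Position 3 ('c'): continues run of 'c', length=2
  Position 4 ('a'): new char, reset run to 1
  Position 5 ('c'): new char, reset run to 1
  Position 6 ('a'): new char, reset run to 1
  Position 7 ('c'): new char, reset run to 1
  Position 8 ('b'): new char, reset run to 1
  Position 9 ('b'): continues run of 'b', length=2
  Position 10 ('b'): continues run of 'b', length=3
Longest run: 'b' with length 3

3


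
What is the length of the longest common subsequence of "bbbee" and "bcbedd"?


LCS of "bbbee" and "bcbedd"
DP table:
           b    c    b    e    d    d
      0    0    0    0    0    0    0
  b   0    1    1    1    1    1    1
  b   0    1    1    2    2    2    2
  b   0    1    1    2    2    2    2
  e   0    1    1    2    3    3    3
  e   0    1    1    2    3    3    3
LCS length = dp[5][6] = 3

3


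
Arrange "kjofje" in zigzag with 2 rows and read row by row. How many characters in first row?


Zigzag "kjofje" into 2 rows:
Placing characters:
  'k' => row 0
  'j' => row 1
  'o' => row 0
  'f' => row 1
  'j' => row 0
  'e' => row 1
Rows:
  Row 0: "koj"
  Row 1: "jfe"
First row length: 3

3


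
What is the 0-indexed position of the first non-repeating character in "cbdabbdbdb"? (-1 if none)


Input: cbdabbdbdb
Character frequencies:
  'a': 1
  'b': 5
  'c': 1
  'd': 3
Scanning left to right for freq == 1:
  Position 0 ('c'): unique! => answer = 0

0


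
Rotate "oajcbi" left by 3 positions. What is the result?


Input: "oajcbi", rotate left by 3
First 3 characters: "oaj"
Remaining characters: "cbi"
Concatenate remaining + first: "cbi" + "oaj" = "cbioaj"

cbioaj


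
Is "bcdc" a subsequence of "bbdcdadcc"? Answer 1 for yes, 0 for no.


Check if "bcdc" is a subsequence of "bbdcdadcc"
Greedy scan:
  Position 0 ('b'): matches sub[0] = 'b'
  Position 1 ('b'): no match needed
  Position 2 ('d'): no match needed
  Position 3 ('c'): matches sub[1] = 'c'
  Position 4 ('d'): matches sub[2] = 'd'
  Position 5 ('a'): no match needed
  Position 6 ('d'): no match needed
  Position 7 ('c'): matches sub[3] = 'c'
  Position 8 ('c'): no match needed
All 4 characters matched => is a subsequence

1


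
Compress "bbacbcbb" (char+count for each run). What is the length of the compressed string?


Input: bbacbcbb
Runs:
  'b' x 2 => "b2"
  'a' x 1 => "a1"
  'c' x 1 => "c1"
  'b' x 1 => "b1"
  'c' x 1 => "c1"
  'b' x 2 => "b2"
Compressed: "b2a1c1b1c1b2"
Compressed length: 12

12
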